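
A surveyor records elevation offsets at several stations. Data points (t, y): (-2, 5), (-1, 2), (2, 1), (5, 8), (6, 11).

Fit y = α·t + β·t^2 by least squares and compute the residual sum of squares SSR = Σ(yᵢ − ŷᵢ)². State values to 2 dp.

SSR = 3.21

With design matrix M, MᵀM = [[70, 340]; [340, 1954]] and Mᵀy = [96, 622]ᵀ.
Eliminating β: 1954·(row 1) − 340·(row 2) gives 21180·α = 1954·96 − 340·622 = -23896, so α = -5974/5295.
Then β = (622 − 340·(-5974/5295))/1954 = 545/1059.
Residuals: 1209/1765, 1891/5295, 6343/5295, 821/1059, -1337/1765; SSR = 16979/5295.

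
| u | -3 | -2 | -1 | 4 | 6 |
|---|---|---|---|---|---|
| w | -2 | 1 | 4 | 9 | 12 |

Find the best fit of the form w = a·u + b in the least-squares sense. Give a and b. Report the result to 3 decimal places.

a = 1.414, b = 3.669

Normal-equation sums: Σu·u = 66, Σu = 4, Σ1 = 5.
And Σu·w = 108, Σw = 24.
So AᵀA·[a, b]ᵀ = Aᵀw: [[66, 4]; [4, 5]]·[a, b]ᵀ = [108, 24]ᵀ.
Eliminating b: 5·(row 1) − 4·(row 2) gives 314·a = 5·108 − 4·24 = 444, so a = 222/157.
Then b = (24 − 4·(222/157))/5 = 576/157.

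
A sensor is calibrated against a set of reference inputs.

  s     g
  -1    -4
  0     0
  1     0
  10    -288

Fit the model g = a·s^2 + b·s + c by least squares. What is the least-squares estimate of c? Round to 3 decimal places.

Normal-equation sums: Σs^2·s^2 = 10002, Σs^2·s = 1000, Σs^2 = 102, Σs·s = 102, Σs = 10, Σ1 = 4.
Moment sums: Σs^2·g = -28804, Σs·g = -2876, Σg = -292.
Inverting the 3×3 Gram matrix, [a, b, c]ᵀ = [-11449/3713, 7291/3713, 2673/3713]ᵀ.

c = 0.720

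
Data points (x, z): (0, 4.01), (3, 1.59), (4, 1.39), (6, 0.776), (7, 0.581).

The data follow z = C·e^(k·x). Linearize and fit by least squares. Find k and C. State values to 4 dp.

k = -0.2718, C = 3.9133

With ln zᵢ as the transformed response and xᵢ as the regressor:
Over the data: Σx = 20.0000, Σ(x)² = 110.0000, Σln z = 1.3852, Σx·ln z = -2.6142.
Normal system: [[110.0000, 20.0000]; [20.0000, 5]]·[k, ln C]ᵀ = [-2.6142, 1.3852]ᵀ.
Δ = 110.0000·5 − (20.0000)² = 150.0000; k = (-2.6142·5 − 20.0000·1.3852)/150.0000 = -0.27184, ln C = (110.0000·1.3852 − 20.0000·-2.6142)/150.0000 = 1.36439, so C = exp(1.36439) = 3.91335.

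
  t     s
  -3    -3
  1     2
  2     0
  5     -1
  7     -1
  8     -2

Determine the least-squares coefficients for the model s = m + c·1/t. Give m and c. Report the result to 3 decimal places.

m = -1.869, c = 3.800

Setting ∂/∂m … = 0 gives: 6·m + (1373/840)·c = -5;  (1373/840)·m + (1014049/705600)·c = 337/140.
det = 6·(1014049/705600) − (1373/840)² = 839833/141120.
m = ((-5)·(1014049/705600) − (1373/840)·(337/140))/(839833/141120) = -7846451/4199165; c = (6·(337/140) − (1373/840)·(-5))/(839833/141120) = 3191496/839833.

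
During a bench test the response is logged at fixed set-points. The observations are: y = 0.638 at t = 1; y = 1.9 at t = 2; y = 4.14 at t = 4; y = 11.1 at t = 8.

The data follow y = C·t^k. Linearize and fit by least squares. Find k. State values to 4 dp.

Let Y = ln y. Fitting Y = k·ln t + ln C by least squares:
Σln t = 4.1589, Σ(ln t)² = 6.7263, Σln y = 4.0201, Σln t·ln y = 7.4195.
Equations: 6.7263·k + 4.1589·ln C = 7.4195;  4.1589·k + 4·ln C = 4.0201.
Slope k = (n·Σln t·ln y − Σln t·Σln y)/(n·Σ(ln t)² − (Σln t)²) = (4·7.4195 − 4.1589·4.0201)/9.6091 = 1.34862; ln C = (Σln y − k·Σln t)/n = -0.39717.

k = 1.3486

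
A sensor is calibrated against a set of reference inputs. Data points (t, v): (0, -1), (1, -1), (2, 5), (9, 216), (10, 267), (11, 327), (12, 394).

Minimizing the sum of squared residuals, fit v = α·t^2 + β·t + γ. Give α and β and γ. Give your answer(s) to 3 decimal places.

With design matrix A, AᵀA = [[51955, 4797, 451]; [4797, 451, 45]; [451, 45, 7]] and Aᵀv = [140518, 12948, 1207]ᵀ.
Solving the 3×3 system (Gaussian elimination) gives α = 3821/1288, β = -3513/1288, γ = -755/644.

α = 2.967, β = -2.727, γ = -1.172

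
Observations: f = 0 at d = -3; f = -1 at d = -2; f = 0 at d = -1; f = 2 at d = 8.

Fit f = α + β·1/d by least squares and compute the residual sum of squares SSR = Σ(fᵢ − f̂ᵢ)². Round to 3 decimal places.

SSR = 2.609

From the data, Σ1 = 4, Σ1/d = -41/24, Σ1/d·1/d = 793/576.
For Xᵀf: Σf = 1, Σ1/d·f = 3/4.
So XᵀX·[α, β]ᵀ = Xᵀf: [[4, -41/24]; [-41/24, 793/576]]·[α, β]ᵀ = [1, 3/4]ᵀ.
Δ = 4·(793/576) − (-41/24)² = 497/192.
α = (1·(793/576) − (-41/24)·(3/4))/(497/192) = 1531/1491; β = (4·(3/4) − (-41/24)·1)/(497/192) = 904/497.
Residuals: -209/497, -238/213, 1181/1491, 1112/1491; SSR = 3890/1491.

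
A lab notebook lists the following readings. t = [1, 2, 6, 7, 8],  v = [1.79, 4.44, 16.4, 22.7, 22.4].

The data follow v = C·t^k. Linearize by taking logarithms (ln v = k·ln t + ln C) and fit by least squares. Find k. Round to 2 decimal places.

k = 1.24

With ln vᵢ as the transformed response and ln tᵢ as the regressor:
Σln t = 6.5103, Σ(ln t)² = 11.8015, Σln v = 11.1016, Σln t·ln v = 18.5863.
Equations: 11.8015·k + 6.5103·ln C = 18.5863;  6.5103·k + 5·ln C = 11.1016.
Solving (det = 16.6240): k = 1.24261, ln C = 0.60238.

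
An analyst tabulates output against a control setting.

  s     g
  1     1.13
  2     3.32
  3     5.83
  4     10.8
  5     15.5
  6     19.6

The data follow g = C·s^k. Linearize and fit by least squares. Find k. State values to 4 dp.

k = 1.6167

Let Y = ln g. Fitting Y = k·ln s + ln C by least squares:
Σln s = 6.5793, Σ(ln s)² = 9.4099, Σln g = 11.1811, Σln s·ln g = 15.8100.
Equations: 9.4099·k + 6.5793·ln C = 15.8100;  6.5793·k + 6·ln C = 11.1811.
Solving (det = 13.1729): k = 1.61671, ln C = 0.09073.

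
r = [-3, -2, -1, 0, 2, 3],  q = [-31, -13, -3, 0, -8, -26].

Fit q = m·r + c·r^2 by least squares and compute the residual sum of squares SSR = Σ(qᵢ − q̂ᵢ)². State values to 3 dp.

Entries of XᵀX: Σr·r = 27, Σr·r^2 = -1, Σr^2·r^2 = 195.
Right-hand side: Σr·q = 28, Σr^2·q = -600.
So XᵀX·[m, c]ᵀ = Xᵀq: [[27, -1]; [-1, 195]]·[m, c]ᵀ = [28, -600]ᵀ.
Determinant 27·195 − (-1)² = 5264.
m = (28·195 − (-1)·(-600))/5264 = 1215/1316; c = (27·(-600) − (-1)·28)/5264 = -4043/1316.
Residuals: -191/329, 747/658, 655/658, 0, 1607/658, -737/658; SSR = 3236/329.

SSR = 9.836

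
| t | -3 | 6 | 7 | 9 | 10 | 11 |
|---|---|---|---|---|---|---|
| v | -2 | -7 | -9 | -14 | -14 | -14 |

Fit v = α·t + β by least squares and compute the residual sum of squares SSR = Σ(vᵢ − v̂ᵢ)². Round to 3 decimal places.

SSR = 12.508

Compute the Gram sums: Σt·t = 396, Σt = 40, Σ1 = 6.
For Aᵀv: Σt·v = -519, Σv = -60.
Normal equations: [[396, 40]; [40, 6]]·[α, β]ᵀ = [-519, -60]ᵀ.
Eliminating β: 6·(row 1) − 40·(row 2) gives 776·α = 6·(-519) − 40·(-60) = -714, so α = -357/388.
Then β = ((-60) − 40·(-357/388))/6 = -375/97.
Residuals: -347/388, 463/194, 507/388, -719/388, -181/194, -5/388; SSR = 4853/388.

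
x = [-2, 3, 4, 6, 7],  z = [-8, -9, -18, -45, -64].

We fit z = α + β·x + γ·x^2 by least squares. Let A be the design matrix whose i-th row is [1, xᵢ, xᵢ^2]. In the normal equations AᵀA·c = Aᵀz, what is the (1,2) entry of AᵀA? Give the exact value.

Row 1 ↔ basis 1, column 2 ↔ basis x, so (AᵀA)_{1,2} = Σᵢ x = (1)·(-2) + (1)·(3) + (1)·(4) + (1)·(6) + (1)·(7) = 18.

18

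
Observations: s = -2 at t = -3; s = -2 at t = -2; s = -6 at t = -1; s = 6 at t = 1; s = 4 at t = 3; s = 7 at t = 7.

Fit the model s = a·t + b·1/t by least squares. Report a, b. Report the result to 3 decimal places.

a = 0.760, b = 4.590

The normal system AᵀA·[a, b]ᵀ = Aᵀs is [[73, 6]; [6, 4397/1764]]·[a, b]ᵀ = [83, 16]ᵀ.
Δ = 73·(4397/1764) − 6² = 257477/1764.
a = (83·(4397/1764) − 6·16)/(257477/1764) = 195607/257477; b = (73·16 − 6·83)/(257477/1764) = 1181880/257477.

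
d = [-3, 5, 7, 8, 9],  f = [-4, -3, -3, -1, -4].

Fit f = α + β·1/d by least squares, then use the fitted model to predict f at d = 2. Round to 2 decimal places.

f̂ = -1.86

The normal equations are: 5·α + (619/2520)·β = -15;  (619/2520)·α + (1266841/6350400)·β = -667/2520.
(Σ1 = 5, Σ1/d = 619/2520, Σ1/d·1/d = 1266841/6350400, Σf = -15, Σ1/d·f = -667/2520.)
Eliminating β: (1266841/6350400)·(row 1) − (619/2520)·(row 2) gives (1487761/1587600)·α = (1266841/6350400)·(-15) − (619/2520)·(-667/2520) = -9294871/3175200, so α = -9294871/2975522.
Then β = ((-667/2520) − (619/2520)·(-9294871/2975522))/(1266841/6350400) = 3748500/1487761.
At d = 2: f̂ = (-9294871/2975522)·(1) + (3748500/1487761)·(1/2) = -5546371/2975522.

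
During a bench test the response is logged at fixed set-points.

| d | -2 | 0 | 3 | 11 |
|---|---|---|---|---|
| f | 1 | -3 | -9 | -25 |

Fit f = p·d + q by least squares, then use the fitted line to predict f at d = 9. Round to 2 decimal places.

With design matrix M, MᵀM = [[134, 12]; [12, 4]] and Mᵀf = [-304, -36]ᵀ.
det = 134·4 − 12² = 392.
p = ((-304)·4 − 12·(-36))/392 = -2; q = (134·(-36) − 12·(-304))/392 = -3.
At d = 9: f̂ = (-2)·(9) + (-3)·(1) = -21.

f̂ = -21.00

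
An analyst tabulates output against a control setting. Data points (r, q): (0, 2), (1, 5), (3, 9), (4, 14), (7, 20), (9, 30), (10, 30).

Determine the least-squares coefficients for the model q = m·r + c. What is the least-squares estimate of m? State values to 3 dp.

m = 2.903

Normal-equation sums: Σr·r = 256, Σr = 34, Σ1 = 7.
And Σr·q = 798, Σq = 110.
Normal equations: [[256, 34]; [34, 7]]·[m, c]ᵀ = [798, 110]ᵀ.
det = 256·7 − 34² = 636.
m = (798·7 − 34·110)/636 = 923/318; c = (256·110 − 34·798)/636 = 257/159.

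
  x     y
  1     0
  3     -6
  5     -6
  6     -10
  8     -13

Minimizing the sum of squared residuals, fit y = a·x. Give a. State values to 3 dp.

a = -1.570

With design matrix A, AᵀA = [[135]] and Aᵀy = [-212]ᵀ.
a = (-212)/135 = -1.57037.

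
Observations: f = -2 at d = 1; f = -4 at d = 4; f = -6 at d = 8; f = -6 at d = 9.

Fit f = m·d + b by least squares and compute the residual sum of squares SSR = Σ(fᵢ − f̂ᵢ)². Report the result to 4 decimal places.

SSR = 0.2439

AᵀA·[m, b]ᵀ = Aᵀf reads: 162·m + 22·b = -120;  22·m + 4·b = -18.
(Σd·d = 162, Σd = 22, Σ1 = 4, Σd·f = -120, Σf = -18.)
Eliminating b: 4·(row 1) − 22·(row 2) gives 164·m = 4·(-120) − 22·(-18) = -84, so m = -21/41.
Then b = ((-18) − 22·(-21/41))/4 = -69/41.
Residuals: 8/41, -11/41, -9/41, 12/41; SSR = 10/41.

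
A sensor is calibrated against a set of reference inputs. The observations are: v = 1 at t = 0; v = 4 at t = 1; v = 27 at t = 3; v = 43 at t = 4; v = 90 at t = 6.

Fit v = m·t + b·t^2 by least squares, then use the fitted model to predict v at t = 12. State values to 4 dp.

Compute the Gram sums: Σt·t = 62, Σt·t^2 = 308, Σt^2·t^2 = 1634.
Right-hand side: Σt·v = 797, Σt^2·v = 4175.
AᵀA·[m, b]ᵀ = Aᵀv becomes [[62, 308]; [308, 1634]]·[m, b]ᵀ = [797, 4175]ᵀ.
Eliminating b: 1634·(row 1) − 308·(row 2) gives 6444·m = 1634·797 − 308·4175 = 16398, so m = 911/358.
Then b = (4175 − 308·(911/358))/1634 = 743/358.
At t = 12: v̂ = (911/358)·(12) + (743/358)·(144) = 58962/179.

v̂ = 329.3966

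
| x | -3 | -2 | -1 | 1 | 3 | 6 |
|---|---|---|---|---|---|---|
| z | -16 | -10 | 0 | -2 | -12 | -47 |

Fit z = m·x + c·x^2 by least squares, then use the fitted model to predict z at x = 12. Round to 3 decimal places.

ẑ = -201.287

The normal system MᵀM·[m, c]ᵀ = Mᵀz is [[60, 208]; [208, 1476]]·[m, c]ᵀ = [-252, -1986]ᵀ.
Eliminating c: 1476·(row 1) − 208·(row 2) gives 45296·m = 1476·(-252) − 208·(-1986) = 41136, so m = 2571/2831.
Then c = ((-1986) − 208·(2571/2831))/1476 = -8343/5662.
At x = 12: ẑ = (2571/2831)·(12) + (-8343/5662)·(144) = -569844/2831.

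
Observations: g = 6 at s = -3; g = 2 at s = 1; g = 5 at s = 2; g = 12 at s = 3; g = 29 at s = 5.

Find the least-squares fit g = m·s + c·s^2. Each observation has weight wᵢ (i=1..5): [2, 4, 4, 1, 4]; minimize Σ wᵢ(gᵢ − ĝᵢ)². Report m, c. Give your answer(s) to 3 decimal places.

m = 0.872, c = 0.982

Entries of AᵀWA: Σwᵢ·s·s = 147, Σwᵢ·s·s^2 = 509, Σwᵢ·s^2·s^2 = 2811.
For AᵀWg: Σwᵢ·s·g = 628, Σwᵢ·s^2·g = 3204.
Eliminating c: 2811·(row 1) − 509·(row 2) gives 154136·m = 2811·628 − 509·3204 = 134472, so m = 16809/19267.
Then c = (3204 − 509·(16809/19267))/2811 = 18917/19267.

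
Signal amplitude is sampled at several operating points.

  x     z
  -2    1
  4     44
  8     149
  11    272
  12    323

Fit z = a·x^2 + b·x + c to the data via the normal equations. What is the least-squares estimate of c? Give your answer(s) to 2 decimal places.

The normal equations are: 39745·a + 3627·b + 349·c = 89668;  3627·a + 349·b + 33·c = 8234;  349·a + 33·b + 5·c = 789.
(Σx^2·x^2 = 39745, Σx^2·x = 3627, Σx^2 = 349, Σx·x = 349, Σx = 33, Σ1 = 5, Σx^2·z = 89668, Σx·z = 8234, Σz = 789.)
Solving the 3×3 system (Gaussian elimination) gives a = 1332403/666422, b = 1931587/666422, c = -294406/333211.

c = -0.88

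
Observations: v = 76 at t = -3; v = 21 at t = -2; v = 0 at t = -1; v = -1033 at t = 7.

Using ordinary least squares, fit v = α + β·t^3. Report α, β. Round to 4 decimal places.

α = -3.7025, β = -3.0006

Compute the Gram sums: Σ1 = 4, Σt^3 = 307, Σt^3·t^3 = 118443.
And Σv = -936, Σt^3·v = -356539.
So XᵀX·[α, β]ᵀ = Xᵀv: [[4, 307]; [307, 118443]]·[α, β]ᵀ = [-936, -356539]ᵀ.
Eliminating β: 118443·(row 1) − 307·(row 2) gives 379523·α = 118443·(-936) − 307·(-356539) = -1405175, so α = -1405175/379523.
Then β = ((-356539) − 307·(-1405175/379523))/118443 = -1138804/379523.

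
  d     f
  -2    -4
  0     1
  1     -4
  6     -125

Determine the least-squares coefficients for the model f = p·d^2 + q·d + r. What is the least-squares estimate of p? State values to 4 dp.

Compute the Gram sums: Σd^2·d^2 = 1313, Σd^2·d = 209, Σd^2 = 41, Σd·d = 41, Σd = 5, Σ1 = 4.
Right-hand side: Σd^2·f = -4520, Σd·f = -746, Σf = -132.
MᵀM·[p, q, r]ᵀ = Mᵀf becomes [[1313, 209, 41]; [209, 41, 5]; [41, 5, 4]]·[p, q, r]ᵀ = [-4520, -746, -132]ᵀ.
Solving the 3×3 system (Gaussian elimination) gives p = -4089/1364, q = -4243/1364, r = 551/341.

p = -2.9978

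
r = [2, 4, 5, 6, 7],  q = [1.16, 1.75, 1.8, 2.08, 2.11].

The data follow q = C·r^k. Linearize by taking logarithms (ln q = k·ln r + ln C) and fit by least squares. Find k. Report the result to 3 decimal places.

k = 0.488

Taking logs, ln q = k·ln r + ln C, so regress ln q on ln r.
Over the data: Σln r = 7.4265, Σ(ln r)² = 11.9895, Σln q = 2.7749, Σln r·ln q = 4.5899.
Normal system: [[11.9895, 7.4265]; [7.4265, 5]]·[k, ln C]ᵀ = [4.5899, 2.7749]ᵀ.
Slope k = (n·Σln r·ln q − Σln r·Σln q)/(n·Σ(ln r)² − (Σln r)²) = (5·4.5899 − 7.4265·2.7749)/4.7940 = 0.48846; ln C = (Σln q − k·Σln r)/n = -0.17054.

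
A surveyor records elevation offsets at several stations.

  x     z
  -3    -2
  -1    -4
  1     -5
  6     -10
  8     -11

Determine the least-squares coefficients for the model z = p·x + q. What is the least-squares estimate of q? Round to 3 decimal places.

q = -4.560

Forming MᵀM = [[111, 11]; [11, 5]] and Mᵀz = [-143, -32]ᵀ gives MᵀM·[p, q]ᵀ = Mᵀz.
Δ = 111·5 − 11² = 434.
p = ((-143)·5 − 11·(-32))/434 = -363/434; q = (111·(-32) − 11·(-143))/434 = -1979/434.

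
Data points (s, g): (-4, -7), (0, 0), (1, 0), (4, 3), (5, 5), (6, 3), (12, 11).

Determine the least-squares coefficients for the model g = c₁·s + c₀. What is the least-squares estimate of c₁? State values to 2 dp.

Entries of AᵀA: Σs·s = 238, Σs = 24, Σ1 = 7.
And Σs·g = 215, Σg = 15.
So AᵀA·[c₁, c₀]ᵀ = Aᵀg: [[238, 24]; [24, 7]]·[c₁, c₀]ᵀ = [215, 15]ᵀ.
Determinant 238·7 − 24² = 1090.
c₁ = (215·7 − 24·15)/1090 = 229/218; c₀ = (238·15 − 24·215)/1090 = -159/109.

c₁ = 1.05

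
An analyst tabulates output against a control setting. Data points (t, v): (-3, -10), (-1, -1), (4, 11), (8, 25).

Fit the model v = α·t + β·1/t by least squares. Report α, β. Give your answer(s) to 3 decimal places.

α = 3.144, β = -1.991

The normal system MᵀM·[α, β]ᵀ = Mᵀv is [[90, 4]; [4, 685/576]]·[α, β]ᵀ = [275, 245/24]ᵀ.
Eliminating β: (685/576)·(row 1) − 4·(row 2) gives (2913/32)·α = (685/576)·275 − 4·(245/24) = 164855/576, so α = 164855/52434.
Then β = ((245/24) − 4·(164855/52434))/(685/576) = -5800/2913.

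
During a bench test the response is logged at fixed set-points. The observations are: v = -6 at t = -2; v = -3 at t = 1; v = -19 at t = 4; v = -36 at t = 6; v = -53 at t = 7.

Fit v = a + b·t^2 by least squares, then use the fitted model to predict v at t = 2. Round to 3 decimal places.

v̂ = -5.992

From the data, Σ1 = 5, Σt^2 = 106, Σt^2·t^2 = 3970.
Moment sums: Σv = -117, Σt^2·v = -4224.
AᵀA·[a, b]ᵀ = Aᵀv becomes [[5, 106]; [106, 3970]]·[a, b]ᵀ = [-117, -4224]ᵀ.
Eliminating b: 3970·(row 1) − 106·(row 2) gives 8614·a = 3970·(-117) − 106·(-4224) = -16746, so a = -8373/4307.
Then b = ((-4224) − 106·(-8373/4307))/3970 = -4359/4307.
At t = 2: v̂ = (-8373/4307)·(1) + (-4359/4307)·(4) = -25809/4307.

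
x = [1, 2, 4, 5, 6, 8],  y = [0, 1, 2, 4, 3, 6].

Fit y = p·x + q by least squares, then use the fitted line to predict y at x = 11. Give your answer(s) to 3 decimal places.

ŷ = 8.000

From the data, Σx·x = 146, Σx = 26, Σ1 = 6.
For Aᵀy: Σx·y = 96, Σy = 16.
So AᵀA·[p, q]ᵀ = Aᵀy: [[146, 26]; [26, 6]]·[p, q]ᵀ = [96, 16]ᵀ.
Determinant 146·6 − 26² = 200.
p = (96·6 − 26·16)/200 = 4/5; q = (146·16 − 26·96)/200 = -4/5.
At x = 11: ŷ = (4/5)·(11) + (-4/5)·(1) = 8.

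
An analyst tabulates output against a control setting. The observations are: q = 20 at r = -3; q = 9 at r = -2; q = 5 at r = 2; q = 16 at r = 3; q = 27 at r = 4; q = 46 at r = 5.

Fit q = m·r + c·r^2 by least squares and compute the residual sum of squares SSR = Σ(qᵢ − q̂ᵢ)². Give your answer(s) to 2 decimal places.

SSR = 4.62

From the data, Σr·r = 67, Σr·r^2 = 189, Σr^2·r^2 = 1075.
Moment sums: Σr·q = 318, Σr^2·q = 1962.
det = 67·1075 − 189² = 36304.
m = (318·1075 − 189·1962)/36304 = -3621/4538; c = (67·1962 − 189·318)/36304 = 8919/4538.
Residuals: -187/2269, -1038/2269, -2872/2269, 1600/2269, -2847/2269, 1939/2269; SSR = 10483/2269.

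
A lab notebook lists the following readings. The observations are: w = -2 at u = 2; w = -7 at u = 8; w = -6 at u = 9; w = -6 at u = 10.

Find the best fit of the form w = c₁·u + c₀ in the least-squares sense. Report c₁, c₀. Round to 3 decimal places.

Setting ∂/∂c₁ … = 0 gives: 249·c₁ + 29·c₀ = -174;  29·c₁ + 4·c₀ = -21.
Δ = 249·4 − 29² = 155.
c₁ = ((-174)·4 − 29·(-21))/155 = -87/155; c₀ = (249·(-21) − 29·(-174))/155 = -183/155.

c₁ = -0.561, c₀ = -1.181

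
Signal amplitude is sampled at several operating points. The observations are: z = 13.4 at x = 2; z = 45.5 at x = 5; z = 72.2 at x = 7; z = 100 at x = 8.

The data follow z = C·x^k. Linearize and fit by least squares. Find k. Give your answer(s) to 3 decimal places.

With ln zᵢ as the transformed response and ln xᵢ as the regressor:
XᵀX = [[11.1814, 6.3279]; [6.3279, 4]], rhs = [25.8469, 15.2976]ᵀ  (here Σln x = 6.3279, Σ(ln x)² = 11.1814, Σln z = 15.2976, Σln x·ln z = 25.8469).
Slope k = (n·Σln x·ln z − Σln x·Σln z)/(n·Σ(ln x)² − (Σln x)²) = (4·25.8469 − 6.3279·15.2976)/4.6828 = 1.40629; ln C = (Σln z − k·Σln x)/n = 1.59967.

k = 1.406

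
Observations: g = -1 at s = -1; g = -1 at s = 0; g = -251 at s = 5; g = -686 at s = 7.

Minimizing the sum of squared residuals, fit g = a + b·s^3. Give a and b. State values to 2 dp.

a = -1.93, b = -1.99

Compute the Gram sums: Σ1 = 4, Σs^3 = 467, Σs^3·s^3 = 133275.
Right-hand side: Σg = -939, Σs^3·g = -266672.
XᵀX·[a, b]ᵀ = Xᵀg becomes [[4, 467]; [467, 133275]]·[a, b]ᵀ = [-939, -266672]ᵀ.
Δ = 4·133275 − 467² = 315011.
a = ((-939)·133275 − 467·(-266672))/315011 = -609401/315011; b = (4·(-266672) − 467·(-939))/315011 = -628175/315011.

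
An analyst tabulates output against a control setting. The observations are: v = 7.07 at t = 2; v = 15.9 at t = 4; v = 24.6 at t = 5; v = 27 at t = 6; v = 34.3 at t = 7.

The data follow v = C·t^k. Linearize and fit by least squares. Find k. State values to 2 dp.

With ln vᵢ as the transformed response and ln tᵢ as the regressor:
Σln t = 7.4265, Σ(ln t)² = 11.9895, Σln v = 14.7559, Σln t·ln v = 23.1297.
Equations: 11.9895·k + 7.4265·ln C = 23.1297;  7.4265·k + 5·ln C = 14.7559.
Slope k = (n·Σln t·ln v − Σln t·Σln v)/(n·Σ(ln t)² − (Σln t)²) = (5·23.1297 − 7.4265·14.7559)/4.7940 = 1.26469; ln C = (Σln v − k·Σln t)/n = 1.07273.

k = 1.26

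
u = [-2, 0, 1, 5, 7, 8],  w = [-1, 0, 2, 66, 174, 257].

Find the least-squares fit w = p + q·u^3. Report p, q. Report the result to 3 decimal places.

The normal system XᵀX·[p, q]ᵀ = Xᵀw is [[6, 973]; [973, 395483]]·[p, q]ᵀ = [498, 199526]ᵀ.
det = 6·395483 − 973² = 1426169.
p = (498·395483 − 973·199526)/1426169 = 2811736/1426169; q = (6·199526 − 973·498)/1426169 = 712602/1426169.

p = 1.972, q = 0.500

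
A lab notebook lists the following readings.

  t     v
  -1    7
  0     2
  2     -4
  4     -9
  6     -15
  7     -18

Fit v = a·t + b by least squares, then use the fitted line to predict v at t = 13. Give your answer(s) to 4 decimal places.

Entries of MᵀM: Σt·t = 106, Σt = 18, Σ1 = 6.
And Σt·v = -267, Σv = -37.
MᵀM·[a, b]ᵀ = Mᵀv becomes [[106, 18]; [18, 6]]·[a, b]ᵀ = [-267, -37]ᵀ.
det = 106·6 − 18² = 312.
a = ((-267)·6 − 18·(-37))/312 = -3; b = (106·(-37) − 18·(-267))/312 = 17/6.
At t = 13: v̂ = (-3)·(13) + (17/6)·(1) = -217/6.

v̂ = -36.1667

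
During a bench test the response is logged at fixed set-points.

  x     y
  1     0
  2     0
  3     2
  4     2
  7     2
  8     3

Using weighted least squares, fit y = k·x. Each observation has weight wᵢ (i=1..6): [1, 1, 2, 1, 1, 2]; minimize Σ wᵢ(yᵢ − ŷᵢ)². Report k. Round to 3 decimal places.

k = 0.380

With design matrix M, MᵀWM = [[216]] and MᵀWy = [82]ᵀ.
k = 82/216 = 0.37963.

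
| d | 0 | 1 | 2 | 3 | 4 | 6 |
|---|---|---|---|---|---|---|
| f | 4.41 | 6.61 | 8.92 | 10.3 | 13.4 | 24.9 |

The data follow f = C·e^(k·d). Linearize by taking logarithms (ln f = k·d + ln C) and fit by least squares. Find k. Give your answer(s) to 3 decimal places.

k = 0.274

With ln fᵢ as the transformed response and dᵢ as the regressor:
Sums: Σd = 16.0000, Σ(d)² = 66.0000, Σln f = 13.7030, Σd·ln f = 42.9318.
Normal system: [[66.0000, 16.0000]; [16.0000, 6]]·[k, ln C]ᵀ = [42.9318, 13.7030]ᵀ.
Solving (det = 140.0000): k = 0.27388, ln C = 1.55350.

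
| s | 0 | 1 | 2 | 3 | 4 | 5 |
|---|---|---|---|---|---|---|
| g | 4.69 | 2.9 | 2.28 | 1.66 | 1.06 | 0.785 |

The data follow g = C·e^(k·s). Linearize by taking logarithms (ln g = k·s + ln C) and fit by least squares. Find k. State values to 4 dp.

Linearized form: ln g = k·s + ln C. From the 6 transformed points,
Σs = 15.0000, Σ(s)² = 55.0000, Σln g = 3.7573, Σs·ln g = 3.2562.
Normal system: [[55.0000, 15.0000]; [15.0000, 6]]·[k, ln C]ᵀ = [3.2562, 3.7573]ᵀ.
Δ = 55.0000·6 − (15.0000)² = 105.0000; k = (3.2562·6 − 15.0000·3.7573)/105.0000 = -0.35069, ln C = (55.0000·3.7573 − 15.0000·3.2562)/105.0000 = 1.50295.

k = -0.3507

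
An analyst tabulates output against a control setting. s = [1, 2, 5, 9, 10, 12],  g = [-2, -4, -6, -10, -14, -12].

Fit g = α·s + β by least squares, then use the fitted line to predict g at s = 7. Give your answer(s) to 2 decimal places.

The normal equations are: 355·α + 39·β = -414;  39·α + 6·β = -48.
Δ = 355·6 − 39² = 609.
α = ((-414)·6 − 39·(-48))/609 = -204/203; β = (355·(-48) − 39·(-414))/609 = -298/203.
At s = 7: ĝ = (-204/203)·(7) + (-298/203)·(1) = -1726/203.

ĝ = -8.50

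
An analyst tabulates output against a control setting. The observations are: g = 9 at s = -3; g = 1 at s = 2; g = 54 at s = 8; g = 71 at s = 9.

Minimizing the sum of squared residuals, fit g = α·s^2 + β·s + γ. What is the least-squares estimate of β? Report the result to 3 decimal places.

β = -0.690

Setting ∂/∂α … = 0 gives: 10754·α + 1222·β + 158·γ = 9292;  1222·α + 158·β + 16·γ = 1046;  158·α + 16·β + 4·γ = 135.
Inverting the 3×3 Gram matrix, [α, β, γ]ᵀ = [24551/25374, -17509/25374, -7226/4229]ᵀ.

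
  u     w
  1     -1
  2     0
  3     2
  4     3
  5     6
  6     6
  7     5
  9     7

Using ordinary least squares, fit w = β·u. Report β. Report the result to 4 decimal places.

Compute the Gram sums: Σu·u = 221.
Right-hand side: Σu·w = 181.
So MᵀM·[β]ᵀ = Mᵀw: [[221]]·[β]ᵀ = [181]ᵀ.
β = 181/221 = 0.819005.

β = 0.8190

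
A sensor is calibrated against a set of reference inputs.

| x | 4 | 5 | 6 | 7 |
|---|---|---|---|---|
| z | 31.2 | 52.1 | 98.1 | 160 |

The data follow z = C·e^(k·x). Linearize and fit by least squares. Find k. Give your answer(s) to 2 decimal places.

Taking logs, ln z = k·x + ln C, so regress ln z on x.
AᵀA = [[126.0000, 22.0000]; [22.0000, 4]], rhs = [96.5696, 17.0547]ᵀ  (here Σx = 22.0000, Σ(x)² = 126.0000, Σln z = 17.0547, Σx·ln z = 96.5696).
Δ = 126.0000·4 − (22.0000)² = 20.0000; k = (96.5696·4 − 22.0000·17.0547)/20.0000 = 0.55371, ln C = (126.0000·17.0547 − 22.0000·96.5696)/20.0000 = 1.21829.

k = 0.55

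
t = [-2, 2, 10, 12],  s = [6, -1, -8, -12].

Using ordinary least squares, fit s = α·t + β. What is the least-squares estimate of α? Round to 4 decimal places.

Forming MᵀM = [[252, 22]; [22, 4]] and Mᵀs = [-238, -15]ᵀ gives MᵀM·[α, β]ᵀ = Mᵀs.
Eliminating β: 4·(row 1) − 22·(row 2) gives 524·α = 4·(-238) − 22·(-15) = -622, so α = -311/262.
Then β = ((-15) − 22·(-311/262))/4 = 364/131.

α = -1.1870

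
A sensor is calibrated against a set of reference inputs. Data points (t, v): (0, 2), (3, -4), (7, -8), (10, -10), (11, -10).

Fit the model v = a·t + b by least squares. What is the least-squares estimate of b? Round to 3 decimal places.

b = 0.571

The normal equations are: 279·a + 31·b = -278;  31·a + 5·b = -30.
Δ = 279·5 − 31² = 434.
a = ((-278)·5 − 31·(-30))/434 = -230/217; b = (279·(-30) − 31·(-278))/434 = 4/7.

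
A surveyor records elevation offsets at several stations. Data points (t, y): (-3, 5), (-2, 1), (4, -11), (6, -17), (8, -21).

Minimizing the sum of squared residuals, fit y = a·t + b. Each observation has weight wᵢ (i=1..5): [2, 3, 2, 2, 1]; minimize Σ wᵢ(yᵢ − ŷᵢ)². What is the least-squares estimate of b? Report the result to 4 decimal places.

From the data, Σwᵢ·t·t = 198, Σwᵢ·t = 16, Σwᵢ·1 = 10.
Moment sums: Σwᵢ·t·y = -496, Σwᵢ·y = -64.
So XᵀWX·[a, b]ᵀ = XᵀWy: [[198, 16]; [16, 10]]·[a, b]ᵀ = [-496, -64]ᵀ.
det = 198·10 − 16² = 1724.
a = ((-496)·10 − 16·(-64))/1724 = -984/431; b = (198·(-64) − 16·(-496))/1724 = -1184/431.

b = -2.7471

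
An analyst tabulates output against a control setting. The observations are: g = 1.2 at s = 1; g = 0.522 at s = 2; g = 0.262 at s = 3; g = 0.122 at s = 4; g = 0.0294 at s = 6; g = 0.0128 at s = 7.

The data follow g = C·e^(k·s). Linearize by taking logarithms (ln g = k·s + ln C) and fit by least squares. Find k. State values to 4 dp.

Let Y = ln g. Fitting Y = k·s + ln C by least squares:
Σs = 23.0000, Σ(s)² = 115.0000, Σln g = -11.7960, Σs·ln g = -65.2198.
Equations: 115.0000·k + 23.0000·ln C = -65.2198;  23.0000·k + 6·ln C = -11.7960.
Solving (det = 161.0000): k = -0.74541, ln C = 0.89141.

k = -0.7454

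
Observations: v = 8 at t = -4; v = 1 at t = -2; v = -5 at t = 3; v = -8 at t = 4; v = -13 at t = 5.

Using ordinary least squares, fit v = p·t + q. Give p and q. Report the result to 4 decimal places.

p = -2.0000, q = -1.0000

Normal-equation sums: Σt·t = 70, Σt = 6, Σ1 = 5.
Moment sums: Σt·v = -146, Σv = -17.
So MᵀM·[p, q]ᵀ = Mᵀv: [[70, 6]; [6, 5]]·[p, q]ᵀ = [-146, -17]ᵀ.
Determinant 70·5 − 6² = 314.
p = ((-146)·5 − 6·(-17))/314 = -2; q = (70·(-17) − 6·(-146))/314 = -1.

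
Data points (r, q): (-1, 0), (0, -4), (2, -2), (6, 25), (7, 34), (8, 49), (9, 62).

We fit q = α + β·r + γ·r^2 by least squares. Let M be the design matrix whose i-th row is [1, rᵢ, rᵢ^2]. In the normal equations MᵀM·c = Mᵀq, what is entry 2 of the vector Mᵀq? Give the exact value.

Entry 2 ↔ basis r, so (Mᵀq)_{2} = Σᵢ (r)·qᵢ = (-1)·(0) + (0)·(-4) + (2)·(-2) + (6)·(25) + (7)·(34) + (8)·(49) + (9)·(62) = 1334.

1334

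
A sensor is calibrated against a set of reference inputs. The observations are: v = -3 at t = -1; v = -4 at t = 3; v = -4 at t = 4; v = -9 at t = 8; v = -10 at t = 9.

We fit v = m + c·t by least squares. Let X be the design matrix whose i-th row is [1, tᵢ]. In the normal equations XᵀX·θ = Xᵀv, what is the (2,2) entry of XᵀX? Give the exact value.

Row 2 ↔ basis t, column 2 ↔ basis t, so (XᵀX)_{2,2} = Σᵢ (t)·(t) = (-1)·(-1) + (3)·(3) + (4)·(4) + (8)·(8) + (9)·(9) = 171.

171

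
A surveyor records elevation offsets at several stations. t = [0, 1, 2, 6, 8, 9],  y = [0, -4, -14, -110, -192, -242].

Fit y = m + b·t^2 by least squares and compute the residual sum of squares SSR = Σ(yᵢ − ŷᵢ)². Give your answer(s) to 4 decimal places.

SSR = 4.8549

AᵀA·[m, b]ᵀ = Aᵀy reads: 6·m + 186·b = -562;  186·m + 11970·b = -35910.
(Σ1 = 6, Σt^2 = 186, Σt^2·t^2 = 11970, Σy = -562, Σt^2·y = -35910.)
det = 6·11970 − 186² = 37224.
m = ((-562)·11970 − 186·(-35910))/37224 = -665/517; b = (6·(-35910) − 186·(-562))/37224 = -4622/1551.
Residuals: 665/517, 413/1551, -1231/1551, -741/517, 1/141, 345/517; SSR = 2510/517.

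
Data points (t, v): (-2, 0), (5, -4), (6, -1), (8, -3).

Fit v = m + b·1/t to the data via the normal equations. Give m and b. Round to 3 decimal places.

m = -2.008, b = -4.074

Forming MᵀM = [[4, -1/120]; [-1/120, 4801/14400]] and Mᵀv = [-8, -161/120]ᵀ gives MᵀM·[m, b]ᵀ = Mᵀv.
Determinant 4·(4801/14400) − (-1/120)² = 6401/4800.
m = ((-8)·(4801/14400) − (-1/120)·(-161/120))/(6401/4800) = -38569/19203; b = (4·(-161/120) − (-1/120)·(-8))/(6401/4800) = -26080/6401.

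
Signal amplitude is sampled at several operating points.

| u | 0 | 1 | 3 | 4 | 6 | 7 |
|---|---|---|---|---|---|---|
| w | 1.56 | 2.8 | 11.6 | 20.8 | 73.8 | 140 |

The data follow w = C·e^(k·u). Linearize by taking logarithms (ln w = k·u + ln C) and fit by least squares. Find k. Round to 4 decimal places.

With ln wᵢ as the transformed response and uᵢ as the regressor:
XᵀX = [[111.0000, 21.0000]; [21.0000, 6]], rhs = [80.9221, 16.2033]ᵀ  (here Σu = 21.0000, Σ(u)² = 111.0000, Σln w = 16.2033, Σu·ln w = 80.9221).
Δ = 111.0000·6 − (21.0000)² = 225.0000; k = (80.9221·6 − 21.0000·16.2033)/225.0000 = 0.64562, ln C = (111.0000·16.2033 − 21.0000·80.9221)/225.0000 = 0.44088.

k = 0.6456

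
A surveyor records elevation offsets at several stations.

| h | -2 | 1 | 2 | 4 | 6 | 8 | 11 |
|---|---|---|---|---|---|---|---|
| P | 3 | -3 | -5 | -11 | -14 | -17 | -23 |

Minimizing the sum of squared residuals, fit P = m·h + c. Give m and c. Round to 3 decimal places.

m = -2.010, c = -1.387

Compute the Gram sums: Σh·h = 246, Σh = 30, Σ1 = 7.
And Σh·P = -536, ΣP = -70.
So XᵀX·[m, c]ᵀ = XᵀP: [[246, 30]; [30, 7]]·[m, c]ᵀ = [-536, -70]ᵀ.
det = 246·7 − 30² = 822.
m = ((-536)·7 − 30·(-70))/822 = -826/411; c = (246·(-70) − 30·(-536))/822 = -190/137.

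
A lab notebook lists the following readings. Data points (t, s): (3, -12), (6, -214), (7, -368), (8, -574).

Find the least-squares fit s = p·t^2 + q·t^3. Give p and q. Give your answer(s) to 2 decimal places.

With design matrix M, MᵀM = [[7874, 57594]; [57594, 427178]] and Mᵀs = [-62580, -466660]ᵀ.
Determinant 7874·427178 − 57594² = 46530736.
p = ((-62580)·427178 − 57594·(-466660))/46530736 = 9001050/2908171; q = (7874·(-466660) − 57594·(-62580))/46530736 = -4390520/2908171.

p = 3.10, q = -1.51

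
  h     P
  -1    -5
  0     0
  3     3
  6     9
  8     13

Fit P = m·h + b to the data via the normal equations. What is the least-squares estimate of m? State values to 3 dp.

Normal-equation sums: Σh·h = 110, Σh = 16, Σ1 = 5.
Moment sums: Σh·P = 172, ΣP = 20.
Normal equations: [[110, 16]; [16, 5]]·[m, b]ᵀ = [172, 20]ᵀ.
det = 110·5 − 16² = 294.
m = (172·5 − 16·20)/294 = 90/49; b = (110·20 − 16·172)/294 = -92/49.

m = 1.837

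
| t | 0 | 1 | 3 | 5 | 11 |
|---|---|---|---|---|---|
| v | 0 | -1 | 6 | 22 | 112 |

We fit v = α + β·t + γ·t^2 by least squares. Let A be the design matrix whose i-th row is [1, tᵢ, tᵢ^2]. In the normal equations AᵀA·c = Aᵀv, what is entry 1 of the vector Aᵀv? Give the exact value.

139

Entry 1 ↔ basis 1, so (Aᵀv)_{1} = Σᵢ vᵢ = (1)·(0) + (1)·(-1) + (1)·(6) + (1)·(22) + (1)·(112) = 139.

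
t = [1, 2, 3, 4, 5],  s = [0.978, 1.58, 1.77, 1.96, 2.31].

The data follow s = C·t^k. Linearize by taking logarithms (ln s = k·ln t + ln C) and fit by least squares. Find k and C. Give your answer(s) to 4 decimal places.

Let Y = ln s. Fitting Y = k·ln t + ln C by least squares:
Over the data: Σln t = 4.7875, Σ(ln t)² = 6.1995, Σln s = 2.5164, Σln t·ln s = 3.2247.
Normal system: [[6.1995, 4.7875]; [4.7875, 5]]·[k, ln C]ᵀ = [3.2247, 2.5164]ᵀ.
Slope k = (n·Σln t·ln s − Σln t·Σln s)/(n·Σ(ln t)² − (Σln t)²) = (5·3.2247 − 4.7875·2.5164)/8.0774 = 0.50470; ln C = (Σln s − k·Σln t)/n = 0.02002, so C = exp(0.02002) = 1.02022.

k = 0.5047, C = 1.0202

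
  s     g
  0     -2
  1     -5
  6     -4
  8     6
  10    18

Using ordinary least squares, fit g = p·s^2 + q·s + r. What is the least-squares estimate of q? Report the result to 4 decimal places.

q = -3.6416

Entries of MᵀM: Σs^2·s^2 = 15393, Σs^2·s = 1729, Σs^2 = 201, Σs·s = 201, Σs = 25, Σ1 = 5.
Right-hand side: Σs^2·g = 2035, Σs·g = 199, Σg = 13.
So MᵀM·[p, q, r]ᵀ = Mᵀg: [[15393, 1729, 201]; [1729, 201, 25]; [201, 25, 5]]·[p, q, r]ᵀ = [2035, 199, 13]ᵀ.
Solving the 3×3 system (Gaussian elimination) gives p = 2801/4937, q = -35957/9874, r = -19743/9874.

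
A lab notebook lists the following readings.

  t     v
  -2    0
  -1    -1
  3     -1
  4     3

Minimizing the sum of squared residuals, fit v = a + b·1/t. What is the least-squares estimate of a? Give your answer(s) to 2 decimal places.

a = 0.56

Normal-equation sums: Σ1 = 4, Σ1/t = -11/12, Σ1/t·1/t = 205/144.
Moment sums: Σv = 1, Σ1/t·v = 17/12.
Normal equations: [[4, -11/12]; [-11/12, 205/144]]·[a, b]ᵀ = [1, 17/12]ᵀ.
Eliminating b: (205/144)·(row 1) − (-11/12)·(row 2) gives (233/48)·a = (205/144)·1 − (-11/12)·(17/12) = 49/18, so a = 392/699.
Then b = ((17/12) − (-11/12)·(392/699))/(205/144) = 316/233.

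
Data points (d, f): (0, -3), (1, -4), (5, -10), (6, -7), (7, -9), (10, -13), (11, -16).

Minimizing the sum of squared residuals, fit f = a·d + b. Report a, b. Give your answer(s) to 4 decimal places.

Normal-equation sums: Σd·d = 332, Σd = 40, Σ1 = 7.
And Σd·f = -465, Σf = -62.
Normal equations: [[332, 40]; [40, 7]]·[a, b]ᵀ = [-465, -62]ᵀ.
Determinant 332·7 − 40² = 724.
a = ((-465)·7 − 40·(-62))/724 = -775/724; b = (332·(-62) − 40·(-465))/724 = -496/181.

a = -1.0704, b = -2.7403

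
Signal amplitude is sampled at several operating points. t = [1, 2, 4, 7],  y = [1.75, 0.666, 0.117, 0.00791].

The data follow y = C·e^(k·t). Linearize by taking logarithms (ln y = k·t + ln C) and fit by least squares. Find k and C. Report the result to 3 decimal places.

Linearized form: ln y = k·t + ln C. From the 4 transformed points,
XᵀX = [[70.0000, 14.0000]; [14.0000, 4]], rhs = [-42.7130, -6.8321]ᵀ  (here Σt = 14.0000, Σ(t)² = 70.0000, Σln y = -6.8321, Σt·ln y = -42.7130).
Slope k = (n·Σt·ln y − Σt·Σln y)/(n·Σ(t)² − (Σt)²) = (4·-42.7130 − 14.0000·-6.8321)/84.0000 = -0.89528; ln C = (Σln y − k·Σt)/n = 1.42546, so C = exp(1.42546) = 4.15976.

k = -0.895, C = 4.160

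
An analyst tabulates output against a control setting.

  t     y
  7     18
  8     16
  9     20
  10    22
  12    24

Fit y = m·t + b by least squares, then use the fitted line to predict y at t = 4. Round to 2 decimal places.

Compute the Gram sums: Σt·t = 438, Σt = 46, Σ1 = 5.
Moment sums: Σt·y = 942, Σy = 100.
det = 438·5 − 46² = 74.
m = (942·5 − 46·100)/74 = 55/37; b = (438·100 − 46·942)/74 = 234/37.
At t = 4: ŷ = (55/37)·(4) + (234/37)·(1) = 454/37.

ŷ = 12.27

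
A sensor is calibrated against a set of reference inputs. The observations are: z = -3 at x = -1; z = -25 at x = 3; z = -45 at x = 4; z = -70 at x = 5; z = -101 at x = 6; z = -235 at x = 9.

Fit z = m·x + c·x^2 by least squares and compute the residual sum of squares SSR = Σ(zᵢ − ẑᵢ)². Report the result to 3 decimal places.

SSR = 4.220

Compute the Gram sums: Σx·x = 168, Σx·x^2 = 1160, Σx^2·x^2 = 8820.
Right-hand side: Σx·z = -3323, Σx^2·z = -25369.
Normal equations: [[168, 1160]; [1160, 8820]]·[m, c]ᵀ = [-3323, -25369]ᵀ.
Eliminating c: 8820·(row 1) − 1160·(row 2) gives 136160·m = 8820·(-3323) − 1160·(-25369) = 119180, so m = 5959/6808.
Then c = ((-25369) − 1160·(5959/6808))/8820 = -25457/8510.
Residuals: 29503/34040, -23933/34040, -5433/8510, 2785/6808, 24499/17020, -19487/34040; SSR = 143653/34040.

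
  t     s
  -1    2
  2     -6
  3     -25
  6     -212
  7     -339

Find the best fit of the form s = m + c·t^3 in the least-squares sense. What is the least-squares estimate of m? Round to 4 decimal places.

m = 1.6449

Compute the Gram sums: Σ1 = 5, Σt^3 = 593, Σt^3·t^3 = 165099.
Right-hand side: Σs = -580, Σt^3·s = -162794.
Normal equations: [[5, 593]; [593, 165099]]·[m, c]ᵀ = [-580, -162794]ᵀ.
Eliminating c: 165099·(row 1) − 593·(row 2) gives 473846·m = 165099·(-580) − 593·(-162794) = 779422, so m = 389711/236923.
Then c = ((-162794) − 593·(389711/236923))/165099 = -235015/236923.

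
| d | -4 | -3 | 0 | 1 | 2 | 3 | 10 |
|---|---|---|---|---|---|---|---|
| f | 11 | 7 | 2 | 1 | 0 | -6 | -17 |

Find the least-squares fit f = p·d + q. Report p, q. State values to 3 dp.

p = -1.957, q = 2.231

Sums needed: Σd·d = 139, Σd = 9, Σ1 = 7.
For Xᵀf: Σd·f = -252, Σf = -2.
det = 139·7 − 9² = 892.
p = ((-252)·7 − 9·(-2))/892 = -873/446; q = (139·(-2) − 9·(-252))/892 = 995/446.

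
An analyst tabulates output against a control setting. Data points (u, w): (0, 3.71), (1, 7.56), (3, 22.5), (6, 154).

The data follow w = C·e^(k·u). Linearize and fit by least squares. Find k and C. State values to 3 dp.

Taking logs, ln w = k·u + ln C, so regress ln w on u.
Σu = 10.0000, Σ(u)² = 46.0000, Σln w = 11.4844, Σu·ln w = 41.5851.
Equations: 46.0000·k + 10.0000·ln C = 41.5851;  10.0000·k + 4·ln C = 11.4844.
Δ = 46.0000·4 − (10.0000)² = 84.0000; k = (41.5851·4 − 10.0000·11.4844)/84.0000 = 0.61306, ln C = (46.0000·11.4844 − 10.0000·41.5851)/84.0000 = 1.33845, so C = exp(1.33845) = 3.81313.

k = 0.613, C = 3.813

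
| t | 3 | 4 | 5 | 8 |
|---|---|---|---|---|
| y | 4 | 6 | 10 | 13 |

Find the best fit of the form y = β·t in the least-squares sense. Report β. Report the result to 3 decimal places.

Entries of AᵀA: Σt·t = 114.
Moment sums: Σt·y = 190.
β = 190/114 = 1.66667.

β = 1.667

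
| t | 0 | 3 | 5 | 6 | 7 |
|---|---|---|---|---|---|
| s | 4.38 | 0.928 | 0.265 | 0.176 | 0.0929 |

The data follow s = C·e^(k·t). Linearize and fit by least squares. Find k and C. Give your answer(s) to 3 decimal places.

Linearized form: ln s = k·t + ln C. From the 5 transformed points,
AᵀA = [[119.0000, 21.0000]; [21.0000, 5]], rhs = [-33.9215, -4.0392]ᵀ  (here Σt = 21.0000, Σ(t)² = 119.0000, Σln s = -4.0392, Σt·ln s = -33.9215).
Slope k = (n·Σt·ln s − Σt·Σln s)/(n·Σ(t)² − (Σt)²) = (5·-33.9215 − 21.0000·-4.0392)/154.0000 = -0.55055; ln C = (Σln s − k·Σt)/n = 1.50446, so C = exp(1.50446) = 4.50174.

k = -0.551, C = 4.502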